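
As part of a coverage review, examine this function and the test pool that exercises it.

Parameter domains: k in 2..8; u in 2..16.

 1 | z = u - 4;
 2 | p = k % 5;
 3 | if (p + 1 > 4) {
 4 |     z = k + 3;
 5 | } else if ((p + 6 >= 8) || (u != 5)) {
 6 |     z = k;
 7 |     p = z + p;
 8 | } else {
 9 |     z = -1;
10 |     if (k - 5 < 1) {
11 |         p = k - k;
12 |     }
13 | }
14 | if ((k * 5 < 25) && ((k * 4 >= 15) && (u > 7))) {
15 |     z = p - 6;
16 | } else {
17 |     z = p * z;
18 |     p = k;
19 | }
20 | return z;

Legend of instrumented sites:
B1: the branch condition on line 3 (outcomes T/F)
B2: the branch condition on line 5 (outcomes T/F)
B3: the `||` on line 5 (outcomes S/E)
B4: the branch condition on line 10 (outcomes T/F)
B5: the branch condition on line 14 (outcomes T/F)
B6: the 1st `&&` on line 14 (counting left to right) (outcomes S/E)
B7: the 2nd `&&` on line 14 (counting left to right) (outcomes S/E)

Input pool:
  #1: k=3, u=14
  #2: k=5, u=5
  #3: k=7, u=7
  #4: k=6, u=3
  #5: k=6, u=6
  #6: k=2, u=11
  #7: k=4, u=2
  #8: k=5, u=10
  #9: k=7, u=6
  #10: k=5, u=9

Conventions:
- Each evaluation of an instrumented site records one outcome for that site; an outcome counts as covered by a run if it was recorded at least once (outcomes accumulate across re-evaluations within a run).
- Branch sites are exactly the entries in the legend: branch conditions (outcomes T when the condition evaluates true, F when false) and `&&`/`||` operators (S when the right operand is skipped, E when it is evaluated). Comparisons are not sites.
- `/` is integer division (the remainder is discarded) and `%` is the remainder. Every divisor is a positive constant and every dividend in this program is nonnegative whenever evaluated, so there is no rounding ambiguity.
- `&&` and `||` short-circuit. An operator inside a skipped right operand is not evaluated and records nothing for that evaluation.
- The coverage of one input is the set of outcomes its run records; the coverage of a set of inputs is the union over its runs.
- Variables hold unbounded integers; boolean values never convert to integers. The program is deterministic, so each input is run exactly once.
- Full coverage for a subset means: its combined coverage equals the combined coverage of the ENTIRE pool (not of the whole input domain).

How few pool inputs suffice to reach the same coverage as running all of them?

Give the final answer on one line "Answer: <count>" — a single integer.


test 1 (k=3, u=14) fires B1->F, B3->S, B2->T, B6->E, B7->S, B5->F; hits B1=F, B2=T, B3=S, B5=F, B6=E, B7=S
test 2 (k=5, u=5) fires B1->F, B3->E, B2->F, B4->T, B6->S, B5->F; hits B1=F, B2=F, B3=E, B4=T, B5=F, B6=S
test 3 (k=7, u=7) fires B1->F, B3->S, B2->T, B6->S, B5->F; hits B1=F, B2=T, B3=S, B5=F, B6=S
test 4 (k=6, u=3) fires B1->F, B3->E, B2->T, B6->S, B5->F; hits B1=F, B2=T, B3=E, B5=F, B6=S
test 5 (k=6, u=6) fires B1->F, B3->E, B2->T, B6->S, B5->F; hits B1=F, B2=T, B3=E, B5=F, B6=S
test 6 (k=2, u=11) fires B1->F, B3->S, B2->T, B6->E, B7->S, B5->F; hits B1=F, B2=T, B3=S, B5=F, B6=E, B7=S
test 7 (k=4, u=2) fires B1->T, B6->E, B7->E, B5->F; hits B1=T, B5=F, B6=E, B7=E
test 8 (k=5, u=10) fires B1->F, B3->E, B2->T, B6->S, B5->F; hits B1=F, B2=T, B3=E, B5=F, B6=S
test 9 (k=7, u=6) fires B1->F, B3->S, B2->T, B6->S, B5->F; hits B1=F, B2=T, B3=S, B5=F, B6=S
test 10 (k=5, u=9) fires B1->F, B3->E, B2->T, B6->S, B5->F; hits B1=F, B2=T, B3=E, B5=F, B6=S
together the pool reaches 12 outcomes: B1=T, B1=F, B2=T, B2=F, B3=S, B3=E, B4=T, B5=F, B6=S, B6=E, B7=S, B7=E
every size-1 subset falls short of the 12 outcomes (best: 6/12)
every size-2 subset falls short of the 12 outcomes (best: 10/12)
inputs {1, 2, 7} (size 3) cover everything; no size-3 subset with a lexicographically smaller index list covers all 12
Answer: 3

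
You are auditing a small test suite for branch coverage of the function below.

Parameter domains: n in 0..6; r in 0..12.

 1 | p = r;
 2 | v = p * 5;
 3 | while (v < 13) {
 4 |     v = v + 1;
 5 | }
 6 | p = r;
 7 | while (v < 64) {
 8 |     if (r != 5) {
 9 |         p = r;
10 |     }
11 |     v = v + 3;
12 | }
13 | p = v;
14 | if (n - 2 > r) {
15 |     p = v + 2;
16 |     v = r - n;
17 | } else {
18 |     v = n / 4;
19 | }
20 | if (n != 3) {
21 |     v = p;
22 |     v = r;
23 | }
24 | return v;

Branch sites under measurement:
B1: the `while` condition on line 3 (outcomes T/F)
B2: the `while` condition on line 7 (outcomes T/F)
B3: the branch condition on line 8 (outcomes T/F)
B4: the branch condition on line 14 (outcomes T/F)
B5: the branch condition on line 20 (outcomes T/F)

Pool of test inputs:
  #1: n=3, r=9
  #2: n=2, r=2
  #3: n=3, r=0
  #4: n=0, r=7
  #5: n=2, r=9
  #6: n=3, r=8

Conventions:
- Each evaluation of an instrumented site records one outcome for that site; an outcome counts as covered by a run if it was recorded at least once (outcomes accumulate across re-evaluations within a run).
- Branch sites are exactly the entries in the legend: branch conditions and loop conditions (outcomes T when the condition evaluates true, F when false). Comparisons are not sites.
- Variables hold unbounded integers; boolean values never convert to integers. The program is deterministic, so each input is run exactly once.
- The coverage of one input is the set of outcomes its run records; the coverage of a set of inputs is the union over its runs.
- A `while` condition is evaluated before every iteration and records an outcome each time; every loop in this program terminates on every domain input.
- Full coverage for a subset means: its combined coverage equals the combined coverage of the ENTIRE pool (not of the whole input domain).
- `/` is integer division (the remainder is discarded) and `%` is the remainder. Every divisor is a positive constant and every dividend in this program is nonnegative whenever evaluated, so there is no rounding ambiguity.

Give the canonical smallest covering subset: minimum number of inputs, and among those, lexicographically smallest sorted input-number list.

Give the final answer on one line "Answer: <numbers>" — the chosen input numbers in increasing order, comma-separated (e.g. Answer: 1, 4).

input #1, n=3, r=9: events B1->F, B2->T, B3->T, B2->T, B3->T, B2->T, B3->T, B2->T, B3->T, B2->T, B3->T, B2->T, B3->T, B2->T, ...; outcomes B1=F, B2=T, B2=F, B3=T, B4=F, B5=F
input #2, n=2, r=2: events B1->T, B1->T, B1->T, B1->F, B2->T, B3->T, B2->T, B3->T, B2->T, B3->T, B2->T, B3->T, B2->T, B3->T, ...; outcomes B1=T, B1=F, B2=T, B2=F, B3=T, B4=F, B5=T
input #3, n=3, r=0: events B1->T, B1->T, B1->T, B1->T, B1->T, B1->T, B1->T, B1->T, B1->T, B1->T, B1->T, B1->T, B1->T, B1->F, ...; outcomes B1=T, B1=F, B2=T, B2=F, B3=T, B4=T, B5=F
input #4, n=0, r=7: events B1->F, B2->T, B3->T, B2->T, B3->T, B2->T, B3->T, B2->T, B3->T, B2->T, B3->T, B2->T, B3->T, B2->T, ...; outcomes B1=F, B2=T, B2=F, B3=T, B4=F, B5=T
input #5, n=2, r=9: events B1->F, B2->T, B3->T, B2->T, B3->T, B2->T, B3->T, B2->T, B3->T, B2->T, B3->T, B2->T, B3->T, B2->T, ...; outcomes B1=F, B2=T, B2=F, B3=T, B4=F, B5=T
input #6, n=3, r=8: events B1->F, B2->T, B3->T, B2->T, B3->T, B2->T, B3->T, B2->T, B3->T, B2->T, B3->T, B2->T, B3->T, B2->T, ...; outcomes B1=F, B2=T, B2=F, B3=T, B4=F, B5=F
together the pool reaches 9 outcomes: B1=T, B1=F, B2=T, B2=F, B3=T, B4=T, B4=F, B5=T, B5=F
checked all size-1 subsets: none covers 9 outcomes (max 7/9)
at size 2, {2, 3} reaches all 9 outcomes; every lexicographically earlier size-2 subset fails

Answer: 2, 3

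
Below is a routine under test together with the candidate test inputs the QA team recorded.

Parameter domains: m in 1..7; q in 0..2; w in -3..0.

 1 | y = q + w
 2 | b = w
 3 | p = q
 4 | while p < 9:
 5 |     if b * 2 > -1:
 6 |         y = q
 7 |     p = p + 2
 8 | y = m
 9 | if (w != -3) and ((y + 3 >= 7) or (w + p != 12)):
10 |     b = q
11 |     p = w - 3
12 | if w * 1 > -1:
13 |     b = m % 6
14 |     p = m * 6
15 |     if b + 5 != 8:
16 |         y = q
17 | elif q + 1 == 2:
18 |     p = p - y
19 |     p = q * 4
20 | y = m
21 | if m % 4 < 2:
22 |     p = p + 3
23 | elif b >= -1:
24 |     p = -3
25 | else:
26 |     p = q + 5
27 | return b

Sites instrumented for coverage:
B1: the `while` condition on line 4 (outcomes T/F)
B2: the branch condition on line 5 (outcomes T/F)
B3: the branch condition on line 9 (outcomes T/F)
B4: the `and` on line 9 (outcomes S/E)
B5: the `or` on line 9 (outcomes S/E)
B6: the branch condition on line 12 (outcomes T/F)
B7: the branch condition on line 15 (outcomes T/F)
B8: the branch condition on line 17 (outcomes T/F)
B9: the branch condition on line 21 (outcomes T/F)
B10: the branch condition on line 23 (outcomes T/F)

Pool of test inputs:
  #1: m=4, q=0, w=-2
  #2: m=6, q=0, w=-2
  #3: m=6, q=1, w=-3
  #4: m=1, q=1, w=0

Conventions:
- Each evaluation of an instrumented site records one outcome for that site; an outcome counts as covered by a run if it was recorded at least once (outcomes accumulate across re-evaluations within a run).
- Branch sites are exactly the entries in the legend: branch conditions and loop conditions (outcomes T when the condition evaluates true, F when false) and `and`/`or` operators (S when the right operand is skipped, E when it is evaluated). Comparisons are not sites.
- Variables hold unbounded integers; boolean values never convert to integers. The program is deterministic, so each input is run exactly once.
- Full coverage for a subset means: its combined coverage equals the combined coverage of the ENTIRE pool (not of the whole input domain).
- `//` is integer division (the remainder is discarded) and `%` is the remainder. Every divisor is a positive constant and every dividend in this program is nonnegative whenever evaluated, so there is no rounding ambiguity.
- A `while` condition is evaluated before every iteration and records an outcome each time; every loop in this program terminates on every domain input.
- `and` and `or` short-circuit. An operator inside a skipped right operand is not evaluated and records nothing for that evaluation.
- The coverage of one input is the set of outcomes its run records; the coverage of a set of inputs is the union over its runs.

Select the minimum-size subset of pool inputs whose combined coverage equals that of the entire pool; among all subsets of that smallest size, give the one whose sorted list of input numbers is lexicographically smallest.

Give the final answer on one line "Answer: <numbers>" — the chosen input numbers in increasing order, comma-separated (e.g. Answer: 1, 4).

input #1 (m=4, q=0, w=-2): events B1->T, B2->F, B1->T, B2->F, B1->T, B2->F, B1->T, B2->F, B1->T, B2->F, B1->F, B4->E, B5->S, B3->T, ...; covers B1=T, B1=F, B2=F, B3=T, B4=E, B5=S, B6=F, B8=F, B9=T
input #2 (m=6, q=0, w=-2): events B1->T, B2->F, B1->T, B2->F, B1->T, B2->F, B1->T, B2->F, B1->T, B2->F, B1->F, B4->E, B5->S, B3->T, ...; covers B1=T, B1=F, B2=F, B3=T, B4=E, B5=S, B6=F, B8=F, B9=F, B10=T
input #3 (m=6, q=1, w=-3): events B1->T, B2->F, B1->T, B2->F, B1->T, B2->F, B1->T, B2->F, B1->F, B4->S, B3->F, B6->F, B8->T, B9->F, ...; covers B1=T, B1=F, B2=F, B3=F, B4=S, B6=F, B8=T, B9=F, B10=F
input #4 (m=1, q=1, w=0): events B1->T, B2->T, B1->T, B2->T, B1->T, B2->T, B1->T, B2->T, B1->F, B4->E, B5->E, B3->T, B6->T, B7->T, ...; covers B1=T, B1=F, B2=T, B3=T, B4=E, B5=E, B6=T, B7=T, B9=T
together the pool reaches 19 outcomes: B1=T, B1=F, B2=T, B2=F, B3=T, B3=F, B4=S, B4=E, B5=S, B5=E, B6=T, B6=F, B7=T, B8=T, B8=F, B9=T, B9=F, B10=T, B10=F
no size-1 subset reaches all 19 outcomes (best union: 10/19)
no size-2 subset reaches all 19 outcomes (best union: 16/19)
at size 3, {2, 3, 4} reaches all 19 outcomes; every lexicographically earlier size-3 subset fails

Answer: 2, 3, 4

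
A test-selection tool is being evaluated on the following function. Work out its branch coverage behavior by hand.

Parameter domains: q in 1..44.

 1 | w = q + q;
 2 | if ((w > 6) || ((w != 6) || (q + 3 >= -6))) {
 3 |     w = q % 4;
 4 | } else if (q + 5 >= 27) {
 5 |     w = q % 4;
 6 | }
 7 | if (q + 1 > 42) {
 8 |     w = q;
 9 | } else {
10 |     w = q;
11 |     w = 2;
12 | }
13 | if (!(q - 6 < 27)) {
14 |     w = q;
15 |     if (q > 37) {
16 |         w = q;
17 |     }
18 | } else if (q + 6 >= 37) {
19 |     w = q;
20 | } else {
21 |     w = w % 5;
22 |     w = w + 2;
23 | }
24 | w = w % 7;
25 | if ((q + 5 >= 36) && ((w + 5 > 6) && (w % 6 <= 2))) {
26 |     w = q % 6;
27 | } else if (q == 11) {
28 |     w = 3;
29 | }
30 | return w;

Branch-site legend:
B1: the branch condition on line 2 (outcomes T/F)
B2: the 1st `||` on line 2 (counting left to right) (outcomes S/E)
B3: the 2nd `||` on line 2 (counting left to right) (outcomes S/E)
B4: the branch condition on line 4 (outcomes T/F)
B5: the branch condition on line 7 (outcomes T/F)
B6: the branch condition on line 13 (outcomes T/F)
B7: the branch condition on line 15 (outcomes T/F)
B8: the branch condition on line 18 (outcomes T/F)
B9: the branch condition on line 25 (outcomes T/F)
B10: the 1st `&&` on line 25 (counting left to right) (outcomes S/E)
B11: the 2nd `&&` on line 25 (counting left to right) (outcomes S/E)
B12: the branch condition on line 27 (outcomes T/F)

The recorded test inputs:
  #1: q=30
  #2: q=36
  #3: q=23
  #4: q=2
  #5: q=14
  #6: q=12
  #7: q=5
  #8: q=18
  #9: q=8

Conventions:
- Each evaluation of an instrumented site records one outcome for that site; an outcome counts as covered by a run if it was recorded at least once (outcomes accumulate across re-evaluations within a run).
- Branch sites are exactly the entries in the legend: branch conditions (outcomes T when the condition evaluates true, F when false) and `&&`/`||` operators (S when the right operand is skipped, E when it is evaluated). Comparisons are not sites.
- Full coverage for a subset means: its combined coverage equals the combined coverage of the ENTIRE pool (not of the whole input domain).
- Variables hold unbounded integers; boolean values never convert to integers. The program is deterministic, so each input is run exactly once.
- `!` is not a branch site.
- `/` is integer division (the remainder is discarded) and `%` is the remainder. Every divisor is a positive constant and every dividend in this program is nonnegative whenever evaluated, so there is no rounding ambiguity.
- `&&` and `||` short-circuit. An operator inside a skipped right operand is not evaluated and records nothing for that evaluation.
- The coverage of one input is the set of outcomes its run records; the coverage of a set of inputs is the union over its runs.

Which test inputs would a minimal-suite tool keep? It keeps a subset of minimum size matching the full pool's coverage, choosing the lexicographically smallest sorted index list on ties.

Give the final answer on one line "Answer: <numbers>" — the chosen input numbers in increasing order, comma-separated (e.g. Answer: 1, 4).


run #1 (q=30) runs B2->S, B1->T, B5->F, B6->F, B8->F, B10->S, B9->F, B12->F; records B1=T, B2=S, B5=F, B6=F, B8=F, B9=F, B10=S, B12=F
run #2 (q=36) runs B2->S, B1->T, B5->F, B6->T, B7->F, B10->E, B11->S, B9->F, B12->F; records B1=T, B2=S, B5=F, B6=T, B7=F, B9=F, B10=E, B11=S, B12=F
run #3 (q=23) runs B2->S, B1->T, B5->F, B6->F, B8->F, B10->S, B9->F, B12->F; records B1=T, B2=S, B5=F, B6=F, B8=F, B9=F, B10=S, B12=F
run #4 (q=2) runs B2->E, B3->S, B1->T, B5->F, B6->F, B8->F, B10->S, B9->F, B12->F; records B1=T, B2=E, B3=S, B5=F, B6=F, B8=F, B9=F, B10=S, B12=F
run #5 (q=14) runs B2->S, B1->T, B5->F, B6->F, B8->F, B10->S, B9->F, B12->F; records B1=T, B2=S, B5=F, B6=F, B8=F, B9=F, B10=S, B12=F
run #6 (q=12) runs B2->S, B1->T, B5->F, B6->F, B8->F, B10->S, B9->F, B12->F; records B1=T, B2=S, B5=F, B6=F, B8=F, B9=F, B10=S, B12=F
run #7 (q=5) runs B2->S, B1->T, B5->F, B6->F, B8->F, B10->S, B9->F, B12->F; records B1=T, B2=S, B5=F, B6=F, B8=F, B9=F, B10=S, B12=F
run #8 (q=18) runs B2->S, B1->T, B5->F, B6->F, B8->F, B10->S, B9->F, B12->F; records B1=T, B2=S, B5=F, B6=F, B8=F, B9=F, B10=S, B12=F
run #9 (q=8) runs B2->S, B1->T, B5->F, B6->F, B8->F, B10->S, B9->F, B12->F; records B1=T, B2=S, B5=F, B6=F, B8=F, B9=F, B10=S, B12=F
pool-wide coverage (14 outcomes): B1=T, B2=S, B2=E, B3=S, B5=F, B6=T, B6=F, B7=F, B8=F, B9=F, B10=S, B10=E, B11=S, B12=F
size 1 is not enough: best union over all size-1 subsets is 9/14
inputs {2, 4} (size 2) cover everything; no size-2 subset with a lexicographically smaller index list covers all 14
Answer: 2, 4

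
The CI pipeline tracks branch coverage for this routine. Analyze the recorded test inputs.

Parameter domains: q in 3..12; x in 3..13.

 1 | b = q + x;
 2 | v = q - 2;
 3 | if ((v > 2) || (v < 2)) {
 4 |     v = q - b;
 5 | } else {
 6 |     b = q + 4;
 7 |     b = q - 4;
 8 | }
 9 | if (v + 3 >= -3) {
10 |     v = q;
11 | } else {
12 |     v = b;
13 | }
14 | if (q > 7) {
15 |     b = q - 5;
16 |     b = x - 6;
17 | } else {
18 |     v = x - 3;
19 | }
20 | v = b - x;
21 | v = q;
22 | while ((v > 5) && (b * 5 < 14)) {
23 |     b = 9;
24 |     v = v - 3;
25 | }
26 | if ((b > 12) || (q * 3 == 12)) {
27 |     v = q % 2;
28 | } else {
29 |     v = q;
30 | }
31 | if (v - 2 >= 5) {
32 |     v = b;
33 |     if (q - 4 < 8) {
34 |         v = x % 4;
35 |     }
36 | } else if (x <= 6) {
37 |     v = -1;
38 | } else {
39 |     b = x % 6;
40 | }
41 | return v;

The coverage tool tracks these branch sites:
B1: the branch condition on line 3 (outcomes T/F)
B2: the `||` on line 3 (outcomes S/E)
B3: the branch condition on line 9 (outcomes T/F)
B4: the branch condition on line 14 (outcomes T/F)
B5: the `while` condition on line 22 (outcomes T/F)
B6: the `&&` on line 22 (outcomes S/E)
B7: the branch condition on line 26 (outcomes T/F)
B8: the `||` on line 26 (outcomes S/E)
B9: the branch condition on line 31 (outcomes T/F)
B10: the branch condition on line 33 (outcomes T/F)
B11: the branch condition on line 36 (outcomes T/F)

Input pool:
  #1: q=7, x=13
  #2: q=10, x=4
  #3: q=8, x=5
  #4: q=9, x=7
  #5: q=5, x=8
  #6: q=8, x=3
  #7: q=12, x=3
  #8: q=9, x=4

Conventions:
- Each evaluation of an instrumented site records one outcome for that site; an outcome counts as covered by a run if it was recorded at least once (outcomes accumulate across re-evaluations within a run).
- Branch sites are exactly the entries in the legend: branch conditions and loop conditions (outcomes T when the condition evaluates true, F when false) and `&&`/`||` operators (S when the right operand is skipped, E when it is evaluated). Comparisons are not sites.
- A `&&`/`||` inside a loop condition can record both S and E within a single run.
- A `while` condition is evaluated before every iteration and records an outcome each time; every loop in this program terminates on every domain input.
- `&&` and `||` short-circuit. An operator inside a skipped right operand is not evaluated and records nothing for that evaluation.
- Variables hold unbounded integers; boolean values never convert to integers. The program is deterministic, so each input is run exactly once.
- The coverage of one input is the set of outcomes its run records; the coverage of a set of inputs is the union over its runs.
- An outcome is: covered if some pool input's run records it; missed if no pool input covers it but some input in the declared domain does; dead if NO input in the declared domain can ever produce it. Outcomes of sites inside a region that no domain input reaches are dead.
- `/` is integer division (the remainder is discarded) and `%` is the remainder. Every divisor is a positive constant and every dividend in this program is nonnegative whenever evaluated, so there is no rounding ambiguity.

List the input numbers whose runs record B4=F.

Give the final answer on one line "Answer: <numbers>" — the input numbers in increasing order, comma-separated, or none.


input #1 (q=7, x=13): covers B4=F
input #2 (q=10, x=4): misses B4=F
input #3 (q=8, x=5): misses B4=F
input #4 (q=9, x=7): misses B4=F
input #5 (q=5, x=8): covers B4=F
input #6 (q=8, x=3): misses B4=F
input #7 (q=12, x=3): misses B4=F
input #8 (q=9, x=4): misses B4=F
Answer: 1, 5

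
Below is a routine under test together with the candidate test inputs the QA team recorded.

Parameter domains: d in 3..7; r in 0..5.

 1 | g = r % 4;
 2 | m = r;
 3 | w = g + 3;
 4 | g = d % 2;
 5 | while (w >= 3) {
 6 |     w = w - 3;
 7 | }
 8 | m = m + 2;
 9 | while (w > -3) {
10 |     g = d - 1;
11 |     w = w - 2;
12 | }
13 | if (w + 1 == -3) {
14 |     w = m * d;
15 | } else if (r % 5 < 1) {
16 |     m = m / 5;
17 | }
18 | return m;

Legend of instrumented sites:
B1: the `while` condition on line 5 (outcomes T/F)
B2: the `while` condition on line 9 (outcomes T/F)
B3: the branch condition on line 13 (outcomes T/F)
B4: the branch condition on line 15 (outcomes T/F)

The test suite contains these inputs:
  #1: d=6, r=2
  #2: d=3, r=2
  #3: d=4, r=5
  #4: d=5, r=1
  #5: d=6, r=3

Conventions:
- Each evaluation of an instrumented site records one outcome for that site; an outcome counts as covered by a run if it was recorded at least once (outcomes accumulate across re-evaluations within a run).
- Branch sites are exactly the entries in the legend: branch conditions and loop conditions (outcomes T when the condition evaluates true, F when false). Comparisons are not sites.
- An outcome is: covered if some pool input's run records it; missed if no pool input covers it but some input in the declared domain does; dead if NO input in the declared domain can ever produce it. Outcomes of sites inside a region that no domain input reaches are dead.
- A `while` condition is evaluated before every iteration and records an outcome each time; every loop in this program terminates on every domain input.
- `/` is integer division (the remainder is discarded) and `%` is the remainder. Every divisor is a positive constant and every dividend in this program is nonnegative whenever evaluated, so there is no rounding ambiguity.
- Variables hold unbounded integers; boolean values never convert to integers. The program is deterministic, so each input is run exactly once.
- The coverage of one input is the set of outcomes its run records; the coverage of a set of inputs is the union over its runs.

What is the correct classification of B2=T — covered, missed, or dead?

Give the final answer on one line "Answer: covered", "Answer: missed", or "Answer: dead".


B2=T is recorded by pool input(s) 1, 2, 3, 4, 5 -> covered
Answer: covered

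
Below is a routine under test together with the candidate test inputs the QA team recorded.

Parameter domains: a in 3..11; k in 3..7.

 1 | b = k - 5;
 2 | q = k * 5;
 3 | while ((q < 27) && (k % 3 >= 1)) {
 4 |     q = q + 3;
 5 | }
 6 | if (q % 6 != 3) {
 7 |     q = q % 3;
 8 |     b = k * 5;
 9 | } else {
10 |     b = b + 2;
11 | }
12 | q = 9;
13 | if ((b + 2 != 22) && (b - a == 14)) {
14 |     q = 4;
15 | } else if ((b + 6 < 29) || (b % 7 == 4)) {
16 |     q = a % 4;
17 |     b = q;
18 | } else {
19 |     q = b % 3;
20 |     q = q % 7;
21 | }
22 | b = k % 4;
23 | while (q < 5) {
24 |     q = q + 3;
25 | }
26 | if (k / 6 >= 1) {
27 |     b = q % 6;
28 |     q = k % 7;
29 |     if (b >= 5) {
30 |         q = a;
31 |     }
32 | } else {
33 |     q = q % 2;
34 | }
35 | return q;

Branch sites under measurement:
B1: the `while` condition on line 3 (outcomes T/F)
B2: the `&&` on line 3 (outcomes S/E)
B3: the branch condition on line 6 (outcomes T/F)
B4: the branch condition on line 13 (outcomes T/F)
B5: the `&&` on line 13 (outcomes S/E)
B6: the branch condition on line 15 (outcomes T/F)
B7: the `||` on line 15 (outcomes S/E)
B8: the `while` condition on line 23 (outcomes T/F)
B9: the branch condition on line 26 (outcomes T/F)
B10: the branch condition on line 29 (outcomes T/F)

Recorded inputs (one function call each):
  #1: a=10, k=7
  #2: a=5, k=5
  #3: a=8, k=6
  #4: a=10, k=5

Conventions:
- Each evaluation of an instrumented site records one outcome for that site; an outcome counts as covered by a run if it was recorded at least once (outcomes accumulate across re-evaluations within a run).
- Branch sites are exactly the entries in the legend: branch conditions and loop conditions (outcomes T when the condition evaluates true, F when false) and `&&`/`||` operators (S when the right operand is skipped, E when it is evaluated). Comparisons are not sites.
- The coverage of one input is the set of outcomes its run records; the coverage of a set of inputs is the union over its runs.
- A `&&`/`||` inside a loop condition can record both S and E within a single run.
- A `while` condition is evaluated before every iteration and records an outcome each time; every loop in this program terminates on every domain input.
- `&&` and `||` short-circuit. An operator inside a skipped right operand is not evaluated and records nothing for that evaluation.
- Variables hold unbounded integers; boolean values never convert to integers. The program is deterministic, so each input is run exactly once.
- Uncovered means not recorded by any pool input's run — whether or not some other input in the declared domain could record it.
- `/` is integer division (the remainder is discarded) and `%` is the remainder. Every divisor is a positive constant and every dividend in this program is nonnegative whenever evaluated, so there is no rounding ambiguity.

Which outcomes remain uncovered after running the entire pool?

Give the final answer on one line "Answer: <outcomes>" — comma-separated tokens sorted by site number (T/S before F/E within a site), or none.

run #1 (a=10, k=7) runs B2->S, B1->F, B3->T, B5->E, B4->F, B7->E, B6->F, B8->T, B8->F, B9->T, B10->T; records B1=F, B2=S, B3=T, B4=F, B5=E, B6=F, B7=E, B8=T, B8=F, B9=T, B10=T
run #2 (a=5, k=5) runs B2->E, B1->T, B2->S, B1->F, B3->T, B5->E, B4->F, B7->E, B6->T, B8->T, B8->T, B8->F, B9->F; records B1=T, B1=F, B2=S, B2=E, B3=T, B4=F, B5=E, B6=T, B7=E, B8=T, B8=F, B9=F
run #3 (a=8, k=6) runs B2->S, B1->F, B3->T, B5->E, B4->F, B7->E, B6->F, B8->T, B8->T, B8->F, B9->T, B10->F; records B1=F, B2=S, B3=T, B4=F, B5=E, B6=F, B7=E, B8=T, B8=F, B9=T, B10=F
run #4 (a=10, k=5) runs B2->E, B1->T, B2->S, B1->F, B3->T, B5->E, B4->F, B7->E, B6->T, B8->T, B8->F, B9->F; records B1=T, B1=F, B2=S, B2=E, B3=T, B4=F, B5=E, B6=T, B7=E, B8=T, B8=F, B9=F
union over the pool: B1=T, B1=F, B2=S, B2=E, B3=T, B4=F, B5=E, B6=T, B6=F, B7=E, B8=T, B8=F, B9=T, B9=F, B10=T, B10=F
uncovered (4 of 20): B3=F, B4=T, B5=S, B7=S

Answer: B3=F, B4=T, B5=S, B7=S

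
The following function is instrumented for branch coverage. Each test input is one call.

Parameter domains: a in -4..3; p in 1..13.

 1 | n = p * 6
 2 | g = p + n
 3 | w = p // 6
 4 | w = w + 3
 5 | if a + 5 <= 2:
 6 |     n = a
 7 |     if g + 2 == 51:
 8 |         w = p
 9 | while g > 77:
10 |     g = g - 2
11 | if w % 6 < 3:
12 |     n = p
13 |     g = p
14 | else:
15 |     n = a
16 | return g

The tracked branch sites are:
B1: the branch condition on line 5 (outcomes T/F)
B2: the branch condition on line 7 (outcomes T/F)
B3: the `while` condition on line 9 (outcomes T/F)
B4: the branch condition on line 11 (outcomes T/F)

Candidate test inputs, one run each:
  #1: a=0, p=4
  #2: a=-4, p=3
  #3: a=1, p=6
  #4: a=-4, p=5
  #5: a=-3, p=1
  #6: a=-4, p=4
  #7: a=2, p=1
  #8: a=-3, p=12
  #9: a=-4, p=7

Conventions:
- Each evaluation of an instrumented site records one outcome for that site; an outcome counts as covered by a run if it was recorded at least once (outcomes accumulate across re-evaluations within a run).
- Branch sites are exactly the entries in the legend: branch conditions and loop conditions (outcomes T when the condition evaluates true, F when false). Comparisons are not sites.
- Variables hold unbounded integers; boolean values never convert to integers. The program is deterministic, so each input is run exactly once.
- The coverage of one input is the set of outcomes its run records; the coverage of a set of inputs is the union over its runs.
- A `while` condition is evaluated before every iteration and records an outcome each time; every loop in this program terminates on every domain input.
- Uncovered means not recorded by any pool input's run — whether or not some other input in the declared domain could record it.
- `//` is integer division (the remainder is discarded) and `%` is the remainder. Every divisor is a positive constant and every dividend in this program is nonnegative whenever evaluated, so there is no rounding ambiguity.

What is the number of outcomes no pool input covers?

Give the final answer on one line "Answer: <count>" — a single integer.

input #1, a=0, p=4: events B1->F, B3->F, B4->F; outcomes B1=F, B3=F, B4=F
input #2, a=-4, p=3: events B1->T, B2->F, B3->F, B4->F; outcomes B1=T, B2=F, B3=F, B4=F
input #3, a=1, p=6: events B1->F, B3->F, B4->F; outcomes B1=F, B3=F, B4=F
input #4, a=-4, p=5: events B1->T, B2->F, B3->F, B4->F; outcomes B1=T, B2=F, B3=F, B4=F
input #5, a=-3, p=1: events B1->T, B2->F, B3->F, B4->F; outcomes B1=T, B2=F, B3=F, B4=F
input #6, a=-4, p=4: events B1->T, B2->F, B3->F, B4->F; outcomes B1=T, B2=F, B3=F, B4=F
input #7, a=2, p=1: events B1->F, B3->F, B4->F; outcomes B1=F, B3=F, B4=F
input #8, a=-3, p=12: events B1->T, B2->F, B3->T, B3->T, B3->T, B3->T, B3->F, B4->F; outcomes B1=T, B2=F, B3=T, B3=F, B4=F
input #9, a=-4, p=7: events B1->T, B2->T, B3->F, B4->T; outcomes B1=T, B2=T, B3=F, B4=T
union over the pool: B1=T, B1=F, B2=T, B2=F, B3=T, B3=F, B4=T, B4=F
uncovered (0 of 8): none

Answer: 0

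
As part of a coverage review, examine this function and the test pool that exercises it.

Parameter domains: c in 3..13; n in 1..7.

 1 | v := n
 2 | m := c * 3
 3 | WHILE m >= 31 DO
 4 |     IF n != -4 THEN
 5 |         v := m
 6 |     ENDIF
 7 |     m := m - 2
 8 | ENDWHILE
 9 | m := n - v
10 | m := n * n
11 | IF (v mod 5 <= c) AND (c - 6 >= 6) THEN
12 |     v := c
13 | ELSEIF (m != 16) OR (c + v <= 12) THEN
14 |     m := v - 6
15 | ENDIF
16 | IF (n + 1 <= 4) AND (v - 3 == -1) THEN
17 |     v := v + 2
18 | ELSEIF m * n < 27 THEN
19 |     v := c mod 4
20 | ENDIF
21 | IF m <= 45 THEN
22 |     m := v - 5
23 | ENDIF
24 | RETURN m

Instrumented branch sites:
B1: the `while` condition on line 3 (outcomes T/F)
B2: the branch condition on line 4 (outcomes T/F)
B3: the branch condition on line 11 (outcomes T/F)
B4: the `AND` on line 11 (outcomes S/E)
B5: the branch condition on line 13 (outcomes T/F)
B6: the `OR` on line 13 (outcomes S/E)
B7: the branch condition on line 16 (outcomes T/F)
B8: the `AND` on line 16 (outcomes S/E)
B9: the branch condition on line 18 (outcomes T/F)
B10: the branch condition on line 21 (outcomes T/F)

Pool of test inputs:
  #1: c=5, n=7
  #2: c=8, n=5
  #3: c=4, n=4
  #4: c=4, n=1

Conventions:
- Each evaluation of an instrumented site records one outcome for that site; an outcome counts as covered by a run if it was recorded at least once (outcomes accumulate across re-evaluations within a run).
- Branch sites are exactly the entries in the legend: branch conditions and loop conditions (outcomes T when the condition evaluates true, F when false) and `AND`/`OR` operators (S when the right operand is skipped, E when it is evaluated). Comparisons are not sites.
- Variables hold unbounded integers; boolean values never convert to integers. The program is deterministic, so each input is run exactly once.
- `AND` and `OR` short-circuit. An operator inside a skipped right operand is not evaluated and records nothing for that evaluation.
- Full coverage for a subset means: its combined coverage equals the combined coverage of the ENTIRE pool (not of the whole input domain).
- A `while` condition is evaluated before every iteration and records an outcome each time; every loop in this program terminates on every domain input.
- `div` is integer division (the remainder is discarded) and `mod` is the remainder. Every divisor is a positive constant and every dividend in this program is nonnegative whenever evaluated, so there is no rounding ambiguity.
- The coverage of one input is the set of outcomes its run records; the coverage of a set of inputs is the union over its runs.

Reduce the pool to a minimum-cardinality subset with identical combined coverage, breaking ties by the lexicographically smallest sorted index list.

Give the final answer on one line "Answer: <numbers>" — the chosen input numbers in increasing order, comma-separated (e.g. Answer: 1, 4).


input #1, c=5, n=7: events B1->F, B4->E, B3->F, B6->S, B5->T, B8->S, B7->F, B9->T, B10->T; outcomes B1=F, B3=F, B4=E, B5=T, B6=S, B7=F, B8=S, B9=T, B10=T
input #2, c=8, n=5: events B1->F, B4->E, B3->F, B6->S, B5->T, B8->S, B7->F, B9->T, B10->T; outcomes B1=F, B3=F, B4=E, B5=T, B6=S, B7=F, B8=S, B9=T, B10=T
input #3, c=4, n=4: events B1->F, B4->E, B3->F, B6->E, B5->T, B8->S, B7->F, B9->T, B10->T; outcomes B1=F, B3=F, B4=E, B5=T, B6=E, B7=F, B8=S, B9=T, B10=T
input #4, c=4, n=1: events B1->F, B4->E, B3->F, B6->S, B5->T, B8->E, B7->F, B9->T, B10->T; outcomes B1=F, B3=F, B4=E, B5=T, B6=S, B7=F, B8=E, B9=T, B10=T
together the pool reaches 11 outcomes: B1=F, B3=F, B4=E, B5=T, B6=S, B6=E, B7=F, B8=S, B8=E, B9=T, B10=T
size 1 is not enough: best union over all size-1 subsets is 9/11
at size 2, {3, 4} reaches all 11 outcomes; every lexicographically earlier size-2 subset fails
Answer: 3, 4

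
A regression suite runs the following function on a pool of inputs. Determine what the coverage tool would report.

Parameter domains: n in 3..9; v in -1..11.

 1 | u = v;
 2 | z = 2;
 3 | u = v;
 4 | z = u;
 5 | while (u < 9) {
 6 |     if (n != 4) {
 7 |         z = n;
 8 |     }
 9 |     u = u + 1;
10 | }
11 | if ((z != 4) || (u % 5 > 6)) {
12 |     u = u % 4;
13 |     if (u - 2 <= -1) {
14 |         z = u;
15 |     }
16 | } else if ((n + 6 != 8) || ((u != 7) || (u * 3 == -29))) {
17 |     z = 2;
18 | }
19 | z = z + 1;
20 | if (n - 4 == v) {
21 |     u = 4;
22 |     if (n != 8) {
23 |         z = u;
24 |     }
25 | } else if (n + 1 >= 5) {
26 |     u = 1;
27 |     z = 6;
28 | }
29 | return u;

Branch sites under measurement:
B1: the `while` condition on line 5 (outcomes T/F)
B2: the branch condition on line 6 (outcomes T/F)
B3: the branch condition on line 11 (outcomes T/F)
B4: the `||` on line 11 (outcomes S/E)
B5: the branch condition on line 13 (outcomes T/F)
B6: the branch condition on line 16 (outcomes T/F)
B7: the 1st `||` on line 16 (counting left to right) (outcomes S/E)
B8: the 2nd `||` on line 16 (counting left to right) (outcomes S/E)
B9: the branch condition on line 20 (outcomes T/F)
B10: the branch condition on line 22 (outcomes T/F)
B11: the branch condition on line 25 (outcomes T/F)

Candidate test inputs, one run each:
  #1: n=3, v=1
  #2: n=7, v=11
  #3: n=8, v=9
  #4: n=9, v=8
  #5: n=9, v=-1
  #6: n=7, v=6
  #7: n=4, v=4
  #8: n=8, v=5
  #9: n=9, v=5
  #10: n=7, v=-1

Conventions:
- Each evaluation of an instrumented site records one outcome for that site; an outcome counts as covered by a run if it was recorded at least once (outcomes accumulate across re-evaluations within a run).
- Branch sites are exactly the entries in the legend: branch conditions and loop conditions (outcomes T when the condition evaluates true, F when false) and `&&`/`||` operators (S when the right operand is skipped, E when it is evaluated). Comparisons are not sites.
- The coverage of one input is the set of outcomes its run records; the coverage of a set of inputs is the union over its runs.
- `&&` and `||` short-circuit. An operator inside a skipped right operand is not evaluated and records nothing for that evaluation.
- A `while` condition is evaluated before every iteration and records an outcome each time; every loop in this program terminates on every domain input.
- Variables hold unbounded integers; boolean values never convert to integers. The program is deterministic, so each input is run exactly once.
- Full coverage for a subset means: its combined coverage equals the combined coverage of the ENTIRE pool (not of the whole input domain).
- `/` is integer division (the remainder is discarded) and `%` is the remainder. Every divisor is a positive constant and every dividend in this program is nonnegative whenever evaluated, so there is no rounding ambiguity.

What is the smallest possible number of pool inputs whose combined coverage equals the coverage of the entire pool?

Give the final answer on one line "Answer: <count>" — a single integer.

test 1 (n=3, v=1) fires B1->T, B2->T, B1->T, B2->T, B1->T, B2->T, B1->T, B2->T, B1->T, B2->T, B1->T, B2->T, B1->T, B2->T, ...; hits B1=T, B1=F, B2=T, B3=T, B4=S, B5=T, B9=F, B11=F
test 2 (n=7, v=11) fires B1->F, B4->S, B3->T, B5->F, B9->F, B11->T; hits B1=F, B3=T, B4=S, B5=F, B9=F, B11=T
test 3 (n=8, v=9) fires B1->F, B4->S, B3->T, B5->T, B9->F, B11->T; hits B1=F, B3=T, B4=S, B5=T, B9=F, B11=T
test 4 (n=9, v=8) fires B1->T, B2->T, B1->F, B4->S, B3->T, B5->T, B9->F, B11->T; hits B1=T, B1=F, B2=T, B3=T, B4=S, B5=T, B9=F, B11=T
test 5 (n=9, v=-1) fires B1->T, B2->T, B1->T, B2->T, B1->T, B2->T, B1->T, B2->T, B1->T, B2->T, B1->T, B2->T, B1->T, B2->T, ...; hits B1=T, B1=F, B2=T, B3=T, B4=S, B5=T, B9=F, B11=T
test 6 (n=7, v=6) fires B1->T, B2->T, B1->T, B2->T, B1->T, B2->T, B1->F, B4->S, B3->T, B5->T, B9->F, B11->T; hits B1=T, B1=F, B2=T, B3=T, B4=S, B5=T, B9=F, B11=T
test 7 (n=4, v=4) fires B1->T, B2->F, B1->T, B2->F, B1->T, B2->F, B1->T, B2->F, B1->T, B2->F, B1->F, B4->E, B3->F, B7->S, ...; hits B1=T, B1=F, B2=F, B3=F, B4=E, B6=T, B7=S, B9=F, B11=T
test 8 (n=8, v=5) fires B1->T, B2->T, B1->T, B2->T, B1->T, B2->T, B1->T, B2->T, B1->F, B4->S, B3->T, B5->T, B9->F, B11->T; hits B1=T, B1=F, B2=T, B3=T, B4=S, B5=T, B9=F, B11=T
test 9 (n=9, v=5) fires B1->T, B2->T, B1->T, B2->T, B1->T, B2->T, B1->T, B2->T, B1->F, B4->S, B3->T, B5->T, B9->T, B10->T; hits B1=T, B1=F, B2=T, B3=T, B4=S, B5=T, B9=T, B10=T
test 10 (n=7, v=-1) fires B1->T, B2->T, B1->T, B2->T, B1->T, B2->T, B1->T, B2->T, B1->T, B2->T, B1->T, B2->T, B1->T, B2->T, ...; hits B1=T, B1=F, B2=T, B3=T, B4=S, B5=T, B9=F, B11=T
together the pool reaches 17 outcomes: B1=T, B1=F, B2=T, B2=F, B3=T, B3=F, B4=S, B4=E, B5=T, B5=F, B6=T, B7=S, B9=T, B9=F, B10=T, B11=T, B11=F
no size-1 subset reaches all 17 outcomes (best union: 9/17)
no size-2 subset reaches all 17 outcomes (best union: 15/17)
no size-3 subset reaches all 17 outcomes (best union: 16/17)
the canonical winner is {1, 2, 7, 9}: size 4, full 17-outcome coverage, earliest index list among size-4 covers

Answer: 4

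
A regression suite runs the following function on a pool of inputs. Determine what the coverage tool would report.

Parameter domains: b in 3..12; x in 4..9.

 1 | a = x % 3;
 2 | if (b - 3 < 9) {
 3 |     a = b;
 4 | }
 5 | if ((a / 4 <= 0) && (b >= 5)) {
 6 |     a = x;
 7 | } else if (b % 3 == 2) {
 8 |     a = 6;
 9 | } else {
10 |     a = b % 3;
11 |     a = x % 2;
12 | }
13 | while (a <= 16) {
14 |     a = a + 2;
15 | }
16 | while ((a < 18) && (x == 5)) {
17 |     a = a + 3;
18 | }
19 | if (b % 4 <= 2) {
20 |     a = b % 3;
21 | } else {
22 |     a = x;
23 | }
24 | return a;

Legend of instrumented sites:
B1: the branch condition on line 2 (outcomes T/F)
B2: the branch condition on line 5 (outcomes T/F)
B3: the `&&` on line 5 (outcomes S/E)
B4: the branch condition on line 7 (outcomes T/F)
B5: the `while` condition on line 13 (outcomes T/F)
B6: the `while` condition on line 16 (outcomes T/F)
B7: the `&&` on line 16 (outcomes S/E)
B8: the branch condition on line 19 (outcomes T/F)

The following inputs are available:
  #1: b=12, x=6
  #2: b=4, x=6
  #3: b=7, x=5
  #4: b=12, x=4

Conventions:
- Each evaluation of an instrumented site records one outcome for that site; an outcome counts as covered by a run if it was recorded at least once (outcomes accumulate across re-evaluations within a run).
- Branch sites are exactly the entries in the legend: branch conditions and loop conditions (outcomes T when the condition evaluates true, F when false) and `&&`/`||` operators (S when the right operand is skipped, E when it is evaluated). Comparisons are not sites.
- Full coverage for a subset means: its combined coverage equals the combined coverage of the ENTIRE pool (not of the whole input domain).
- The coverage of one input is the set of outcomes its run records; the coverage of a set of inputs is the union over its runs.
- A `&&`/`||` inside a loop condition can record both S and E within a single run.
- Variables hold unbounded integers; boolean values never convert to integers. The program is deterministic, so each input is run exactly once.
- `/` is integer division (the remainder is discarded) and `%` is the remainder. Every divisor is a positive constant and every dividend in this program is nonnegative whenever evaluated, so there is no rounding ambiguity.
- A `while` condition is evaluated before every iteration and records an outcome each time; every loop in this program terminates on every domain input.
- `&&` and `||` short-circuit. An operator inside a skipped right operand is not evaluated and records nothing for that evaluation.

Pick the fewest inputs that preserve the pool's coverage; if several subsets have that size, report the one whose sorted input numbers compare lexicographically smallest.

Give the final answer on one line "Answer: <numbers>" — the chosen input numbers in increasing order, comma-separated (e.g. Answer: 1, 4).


test 1 (b=12, x=6) hits B1=F, B2=T, B3=E, B5=T, B5=F, B6=F, B7=S, B8=T
test 2 (b=4, x=6) hits B1=T, B2=F, B3=S, B4=F, B5=T, B5=F, B6=F, B7=S, B8=T
test 3 (b=7, x=5) hits B1=T, B2=F, B3=S, B4=F, B5=T, B5=F, B6=T, B6=F, B7=S, B7=E, B8=F
test 4 (b=12, x=4) hits B1=F, B2=T, B3=E, B5=T, B5=F, B6=F, B7=S, B8=T
the full pool covers 15 outcomes: B1=T, B1=F, B2=T, B2=F, B3=S, B3=E, B4=F, B5=T, B5=F, B6=T, B6=F, B7=S, B7=E, B8=T, B8=F
checked all size-1 subsets: none covers 15 outcomes (max 11/15)
at size 2, {1, 3} reaches all 15 outcomes; every lexicographically earlier size-2 subset fails
Answer: 1, 3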